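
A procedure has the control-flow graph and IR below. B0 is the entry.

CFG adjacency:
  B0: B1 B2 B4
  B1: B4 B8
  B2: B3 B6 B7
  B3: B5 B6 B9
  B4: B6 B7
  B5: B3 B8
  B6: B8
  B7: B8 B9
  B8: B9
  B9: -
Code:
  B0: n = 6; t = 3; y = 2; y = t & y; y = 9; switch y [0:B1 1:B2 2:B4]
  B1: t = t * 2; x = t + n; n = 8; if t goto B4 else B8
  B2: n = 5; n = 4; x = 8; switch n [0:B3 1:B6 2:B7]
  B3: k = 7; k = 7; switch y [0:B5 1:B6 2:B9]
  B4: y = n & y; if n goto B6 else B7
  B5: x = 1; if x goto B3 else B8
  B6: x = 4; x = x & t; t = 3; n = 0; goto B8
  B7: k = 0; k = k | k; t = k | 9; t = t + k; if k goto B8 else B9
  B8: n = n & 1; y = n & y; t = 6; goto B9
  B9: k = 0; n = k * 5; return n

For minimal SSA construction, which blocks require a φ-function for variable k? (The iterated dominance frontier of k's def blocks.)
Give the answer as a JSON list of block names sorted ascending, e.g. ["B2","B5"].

idom tree: B1←B0 B2←B0 B3←B2 B4←B0 B5←B3 B6←B0 B7←B0 B8←B0 B9←B0
Dom at joins:
  B3: preds {B2,B5}: {B0,B2} ∩ {B0,B2,B3,B5} = {B0,B2}; idom=B2
  B4: preds {B0,B1}: {B0} ∩ {B0,B1} = {B0}; idom=B0
  B6: preds {B2,B3,B4}: {B0,B2} ∩ {B0,B2,B3} ∩ {B0,B4} = {B0}; idom=B0
  B7: preds {B2,B4}: {B0,B2} ∩ {B0,B4} = {B0}; idom=B0
  B8: preds {B1,B5,B6,B7}: {B0,B1} ∩ {B0,B2,B3,B5} ∩ {B0,B6} ∩ {B0,B7} = {B0}; idom=B0
  B9: preds {B3,B7,B8}: {B0,B2,B3} ∩ {B0,B7} ∩ {B0,B8} = {B0}; idom=B0

Frontier:
  B3←B2: walk · to B2
  B3←B5: walk B5→B3 to B2
  B4←B0: walk · to B0
  B4←B1: walk B1 to B0
  B6←B2: walk B2 to B0
  B6←B3: walk B3→B2 to B0
  B6←B4: walk B4 to B0
  B7←B2: walk B2 to B0
  B7←B4: walk B4 to B0
  B8←B1: walk B1 to B0
  B8←B5: walk B5→B3→B2 to B0
  B8←B6: walk B6 to B0
  B8←B7: walk B7 to B0
  B9←B3: walk B3→B2 to B0
  B9←B7: walk B7 to B0
  B9←B8: walk B8 to B0
  B0 → ∅
  B1 → {B4,B8}
  B2 → {B6,B7,B8,B9}
  B3 → {B3,B6,B8,B9}
  B4 → {B6,B7}
  B5 → {B3,B8}
  B6 → {B8}
  B7 → {B8,B9}
  B8 → {B9}
  B9 → ∅

φ for k: defs {B3,B7,B9}
  DF⁺ = {B3,B6,B8,B9}

Answer: ["B3", "B6", "B8", "B9"]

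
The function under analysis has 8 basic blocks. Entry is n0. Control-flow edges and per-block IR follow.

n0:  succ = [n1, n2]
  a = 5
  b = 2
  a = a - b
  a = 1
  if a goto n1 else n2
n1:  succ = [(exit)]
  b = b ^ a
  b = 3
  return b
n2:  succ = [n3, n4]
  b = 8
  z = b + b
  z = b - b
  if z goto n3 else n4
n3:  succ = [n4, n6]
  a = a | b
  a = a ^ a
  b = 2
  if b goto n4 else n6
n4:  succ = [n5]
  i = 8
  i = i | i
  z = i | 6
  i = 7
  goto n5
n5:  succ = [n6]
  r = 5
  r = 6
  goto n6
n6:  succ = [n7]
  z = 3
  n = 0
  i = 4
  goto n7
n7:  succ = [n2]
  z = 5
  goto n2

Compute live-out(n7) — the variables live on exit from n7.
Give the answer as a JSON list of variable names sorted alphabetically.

Per-block:
  n0: {a,b} / ∅
  n1: {b} / {a,b}
  n2: {b,z} / ∅
  n3: {a,b} / {a,b}
  n4: {i,z} / ∅
  n5: {r} / ∅
  n6: {i,n,z} / ∅
  n7: {z} / ∅

Live sets:
  n0 li=∅ lo={a,b}
  n1 li={a,b} lo=∅
  n2 li={a} lo={a,b}
  n3 li={a,b} lo={a}
  n4 li={a} lo={a}
  n5 li={a} lo={a}
  n6 li={a} lo={a}
  n7 li={a} lo={a}

live-out(n7) = ["a"]

Answer: ["a"]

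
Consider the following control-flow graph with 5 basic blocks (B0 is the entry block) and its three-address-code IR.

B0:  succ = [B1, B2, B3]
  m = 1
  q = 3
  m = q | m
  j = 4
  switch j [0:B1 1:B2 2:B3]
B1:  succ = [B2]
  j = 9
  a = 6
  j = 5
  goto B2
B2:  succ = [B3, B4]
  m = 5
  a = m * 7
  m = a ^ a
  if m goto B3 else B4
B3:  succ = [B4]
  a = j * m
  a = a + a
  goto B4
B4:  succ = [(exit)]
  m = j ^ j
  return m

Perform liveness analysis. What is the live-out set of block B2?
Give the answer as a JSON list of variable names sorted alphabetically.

Answer: ["j", "m"]

Analysis:
Block summaries:
  B0: def={j,m,q} ue=∅
  B1: def={a,j} ue=∅
  B2: def={a,m} ue=∅
  B3: def={a} ue={j,m}
  B4: def={m} ue={j}

Liveness:
  B0 li=∅ lo={j,m}
  B1 li=∅ lo={j}
  B2 li={j} lo={j,m}
  B3 li={j,m} lo={j}
  B4 li={j} lo=∅

live-out(B2) = ["j", "m"]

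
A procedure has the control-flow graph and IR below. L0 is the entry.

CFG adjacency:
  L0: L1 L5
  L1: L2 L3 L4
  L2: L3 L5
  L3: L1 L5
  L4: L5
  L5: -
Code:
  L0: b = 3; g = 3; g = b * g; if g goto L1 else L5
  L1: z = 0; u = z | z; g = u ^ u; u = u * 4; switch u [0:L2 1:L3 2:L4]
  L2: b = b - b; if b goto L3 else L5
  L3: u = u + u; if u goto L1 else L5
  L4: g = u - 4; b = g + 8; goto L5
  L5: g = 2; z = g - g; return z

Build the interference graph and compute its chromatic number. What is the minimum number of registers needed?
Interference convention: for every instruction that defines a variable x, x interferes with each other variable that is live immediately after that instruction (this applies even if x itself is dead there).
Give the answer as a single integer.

Answer: 3

Analysis:
Block summaries:
  L0: {b,g} / ∅
  L1: {g,u,z} / ∅
  L2: {b} / {b}
  L3: {u} / {u}
  L4: {b,g} / {u}
  L5: {g,z} / ∅

Backward fixpoint:
  L0: in=∅ out={b}
  L1: in={b} out={b,u}
  L2: in={b,u} out={b,u}
  L3: in={b,u} out={b}
  L4: in={u} out=∅
  L5: in=∅ out=∅

Interference:
  b↔{g,u,z}
  g↔{b,u}
  u↔{b,g}
  z↔{b}

Colouring:
  lower bound: {b,g,u} mutually conflict ⇒ χ ≥ 3
  3-colouring: c0={b}  c1={g,z}  c2={u}
  χ = 3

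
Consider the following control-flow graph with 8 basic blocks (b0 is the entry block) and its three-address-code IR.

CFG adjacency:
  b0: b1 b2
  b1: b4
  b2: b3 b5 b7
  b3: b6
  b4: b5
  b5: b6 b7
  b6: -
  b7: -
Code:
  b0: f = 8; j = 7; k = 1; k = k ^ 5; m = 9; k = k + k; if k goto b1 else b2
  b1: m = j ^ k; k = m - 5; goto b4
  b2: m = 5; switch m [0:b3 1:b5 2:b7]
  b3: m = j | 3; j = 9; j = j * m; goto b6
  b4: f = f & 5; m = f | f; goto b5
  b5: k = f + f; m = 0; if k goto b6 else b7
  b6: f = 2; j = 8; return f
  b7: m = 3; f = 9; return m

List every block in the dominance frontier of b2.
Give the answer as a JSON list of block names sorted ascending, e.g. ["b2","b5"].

Answer: ["b5", "b6", "b7"]

Analysis:
idom tree: b1←b0 b2←b0 b3←b2 b4←b1 b5←b0 b6←b0 b7←b0
Dom at joins:
  b5: preds {b2,b4}: {b0,b2} ∩ {b0,b1,b4} = {b0}; idom=b0
  b6: preds {b3,b5}: {b0,b2,b3} ∩ {b0,b5} = {b0}; idom=b0
  b7: preds {b2,b5}: {b0,b2} ∩ {b0,b5} = {b0}; idom=b0

Frontier:
  b5←b2: walk b2 to b0
  b5←b4: walk b4→b1 to b0
  b6←b3: walk b3→b2 to b0
  b6←b5: walk b5 to b0
  b7←b2: walk b2 to b0
  b7←b5: walk b5 to b0
  b0 → ∅
  b1 → {b5}
  b2 → {b5,b6,b7}
  b3 → {b6}
  b4 → {b5}
  b5 → {b6,b7}
  b6 → ∅
  b7 → ∅

DF(b2) = ["b5", "b6", "b7"]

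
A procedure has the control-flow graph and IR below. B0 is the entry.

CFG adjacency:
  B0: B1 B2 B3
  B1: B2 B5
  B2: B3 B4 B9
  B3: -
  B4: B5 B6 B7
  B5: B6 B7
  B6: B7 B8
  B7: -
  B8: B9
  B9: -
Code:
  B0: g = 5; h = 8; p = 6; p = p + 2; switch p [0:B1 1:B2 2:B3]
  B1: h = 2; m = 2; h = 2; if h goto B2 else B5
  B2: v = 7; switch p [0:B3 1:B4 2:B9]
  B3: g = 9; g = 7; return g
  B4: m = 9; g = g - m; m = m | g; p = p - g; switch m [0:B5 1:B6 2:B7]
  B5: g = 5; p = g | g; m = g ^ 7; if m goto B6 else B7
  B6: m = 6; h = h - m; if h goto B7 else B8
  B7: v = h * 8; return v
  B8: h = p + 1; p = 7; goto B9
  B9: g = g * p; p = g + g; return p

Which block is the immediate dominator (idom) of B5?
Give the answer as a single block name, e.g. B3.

Answer: B0

Working:
idom tree: B1←B0 B2←B0 B3←B0 B4←B2 B5←B0 B6←B0 B7←B0 B8←B6 B9←B0
Dom at joins:
  B2: preds {B0,B1}: {B0} ∩ {B0,B1} = {B0}; idom=B0
  B3: preds {B0,B2}: {B0} ∩ {B0,B2} = {B0}; idom=B0
  B5: preds {B1,B4}: {B0,B1} ∩ {B0,B2,B4} = {B0}; idom=B0
  B6: preds {B4,B5}: {B0,B2,B4} ∩ {B0,B5} = {B0}; idom=B0
  B7: preds {B4,B5,B6}: {B0,B2,B4} ∩ {B0,B5} ∩ {B0,B6} = {B0}; idom=B0
  B9: preds {B2,B8}: {B0,B2} ∩ {B0,B6,B8} = {B0}; idom=B0

idom(B5) = B0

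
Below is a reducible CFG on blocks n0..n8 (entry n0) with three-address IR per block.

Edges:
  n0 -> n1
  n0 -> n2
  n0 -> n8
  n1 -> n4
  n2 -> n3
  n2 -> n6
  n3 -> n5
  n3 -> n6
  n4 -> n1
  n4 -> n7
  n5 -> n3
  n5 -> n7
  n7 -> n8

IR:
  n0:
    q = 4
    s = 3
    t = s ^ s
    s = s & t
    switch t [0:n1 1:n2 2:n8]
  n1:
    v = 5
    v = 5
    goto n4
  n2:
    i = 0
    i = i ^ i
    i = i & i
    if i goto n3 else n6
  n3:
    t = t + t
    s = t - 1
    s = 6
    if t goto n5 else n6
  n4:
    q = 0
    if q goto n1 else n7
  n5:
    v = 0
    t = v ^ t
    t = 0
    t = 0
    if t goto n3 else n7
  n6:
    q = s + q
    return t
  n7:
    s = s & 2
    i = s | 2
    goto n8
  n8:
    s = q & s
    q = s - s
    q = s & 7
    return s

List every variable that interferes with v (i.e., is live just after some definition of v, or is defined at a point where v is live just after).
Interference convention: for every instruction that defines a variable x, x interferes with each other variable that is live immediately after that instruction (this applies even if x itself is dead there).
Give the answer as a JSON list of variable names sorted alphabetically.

def/use:
  n0: def={q,s,t} ue=∅
  n1: def={v} ue=∅
  n2: def={i} ue=∅
  n3: def={s,t} ue={t}
  n4: def={q} ue=∅
  n5: def={t,v} ue={t}
  n6: def={q} ue={q,s,t}
  n7: def={i,s} ue={s}
  n8: def={q,s} ue={q,s}

Liveness:
  n0 li=∅ lo={q,s,t}
  n1 li={s} lo={s}
  n2 li={q,s,t} lo={q,s,t}
  n3 li={q,t} lo={q,s,t}
  n4 li={s} lo={q,s}
  n5 li={q,s,t} lo={q,s,t}
  n6 li={q,s,t} lo=∅
  n7 li={q,s} lo={q,s}
  n8 li={q,s} lo=∅

Conflict graph:
  i: {q,s,t}
  q: {i,s,t,v}
  s: {i,q,t,v}
  t: {i,q,s,v}
  v: {q,s,t}

N(v) = ["q", "s", "t"]

Answer: ["q", "s", "t"]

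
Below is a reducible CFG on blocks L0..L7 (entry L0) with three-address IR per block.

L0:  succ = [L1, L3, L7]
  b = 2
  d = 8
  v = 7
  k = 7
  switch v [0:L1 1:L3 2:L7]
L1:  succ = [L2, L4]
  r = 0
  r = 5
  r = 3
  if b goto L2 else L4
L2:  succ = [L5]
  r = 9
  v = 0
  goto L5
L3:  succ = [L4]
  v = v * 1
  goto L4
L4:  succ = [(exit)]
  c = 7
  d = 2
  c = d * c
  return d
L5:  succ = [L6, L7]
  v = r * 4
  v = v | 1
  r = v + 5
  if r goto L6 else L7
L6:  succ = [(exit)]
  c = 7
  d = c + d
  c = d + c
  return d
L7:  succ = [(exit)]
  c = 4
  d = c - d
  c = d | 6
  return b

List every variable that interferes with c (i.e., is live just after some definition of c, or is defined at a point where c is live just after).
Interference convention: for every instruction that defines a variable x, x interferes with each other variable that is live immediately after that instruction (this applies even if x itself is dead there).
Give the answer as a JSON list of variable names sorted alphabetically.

Answer: ["b", "d"]

Working:
Per-block:
  L0: def={b,d,k,v} ue=∅
  L1: def={r} ue={b}
  L2: def={r,v} ue=∅
  L3: def={v} ue={v}
  L4: def={c,d} ue=∅
  L5: def={r,v} ue={r}
  L6: def={c,d} ue={d}
  L7: def={c,d} ue={b,d}

Liveness:
  L0 li=∅ lo={b,d,v}
  L1 li={b,d} lo={b,d}
  L2 li={b,d} lo={b,d,r}
  L3 li={v} lo=∅
  L4 li=∅ lo=∅
  L5 li={b,d,r} lo={b,d}
  L6 li={d} lo=∅
  L7 li={b,d} lo=∅

Conflict graph:
  b: {c,d,k,r,v}
  c: {b,d}
  d: {b,c,k,r,v}
  k: {b,d,v}
  r: {b,d,v}
  v: {b,d,k,r}

N(c) = ["b", "d"]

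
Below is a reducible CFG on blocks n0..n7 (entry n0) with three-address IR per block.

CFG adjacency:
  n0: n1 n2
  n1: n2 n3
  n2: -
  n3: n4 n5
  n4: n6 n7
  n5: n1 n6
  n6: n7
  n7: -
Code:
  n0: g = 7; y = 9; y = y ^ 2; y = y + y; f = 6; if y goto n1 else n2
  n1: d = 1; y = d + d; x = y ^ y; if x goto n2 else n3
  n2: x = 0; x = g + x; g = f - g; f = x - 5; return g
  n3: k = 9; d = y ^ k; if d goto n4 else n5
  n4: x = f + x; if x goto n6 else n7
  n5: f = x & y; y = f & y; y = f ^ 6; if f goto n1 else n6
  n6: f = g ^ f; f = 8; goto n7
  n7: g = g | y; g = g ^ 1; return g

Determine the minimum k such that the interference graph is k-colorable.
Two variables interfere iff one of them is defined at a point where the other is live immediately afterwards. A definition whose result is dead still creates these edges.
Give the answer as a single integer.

Block summaries:
  n0 def {f,g,y} use ∅
  n1 def {d,x,y} use ∅
  n2 def {f,g,x} use {f,g}
  n3 def {d,k} use {y}
  n4 def {x} use {f,x}
  n5 def {f,y} use {x,y}
  n6 def {f} use {f,g}
  n7 def {g} use {g,y}

Backward fixpoint:
  n0 li=∅ lo={f,g}
  n1 li={f,g} lo={f,g,x,y}
  n2 li={f,g} lo=∅
  n3 li={f,g,x,y} lo={f,g,x,y}
  n4 li={f,g,x,y} lo={f,g,y}
  n5 li={g,x,y} lo={f,g,y}
  n6 li={f,g,y} lo={g,y}
  n7 li={g,y} lo=∅

Conflict graph:
  d: {f,g,x,y}
  f: {d,g,k,x,y}
  g: {d,f,k,x,y}
  k: {f,g,x,y}
  x: {d,f,g,k,y}
  y: {d,f,g,k,x}

Registers:
  lower bound: {d,f,g,x,y} mutually conflict ⇒ χ ≥ 5
  5-colouring: r0={f}  r1={g}  r2={x}  r3={y}  r4={d,k}
  χ = 5

Answer: 5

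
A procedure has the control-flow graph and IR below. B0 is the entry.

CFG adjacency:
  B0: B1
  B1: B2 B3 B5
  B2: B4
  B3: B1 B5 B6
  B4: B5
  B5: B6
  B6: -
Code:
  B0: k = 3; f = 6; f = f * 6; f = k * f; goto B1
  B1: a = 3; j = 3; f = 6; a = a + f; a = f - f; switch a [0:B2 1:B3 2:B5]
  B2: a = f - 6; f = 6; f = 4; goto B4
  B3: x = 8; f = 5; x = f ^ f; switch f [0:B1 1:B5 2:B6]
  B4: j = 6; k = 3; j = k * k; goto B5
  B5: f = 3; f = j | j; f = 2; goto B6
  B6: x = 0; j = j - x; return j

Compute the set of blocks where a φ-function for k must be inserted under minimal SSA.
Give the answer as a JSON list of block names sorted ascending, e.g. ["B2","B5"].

Answer: ["B5", "B6"]

Derivation:
idom tree: B1←B0 B2←B1 B3←B1 B4←B2 B5←B1 B6←B1
Dom∩ at merges:
  B1: preds {B0,B3}: {B0} ∩ {B0,B1,B3} = {B0}; idom=B0
  B5: preds {B1,B3,B4}: {B0,B1} ∩ {B0,B1,B3} ∩ {B0,B1,B2,B4} = {B0,B1}; idom=B1
  B6: preds {B3,B5}: {B0,B1,B3} ∩ {B0,B1,B5} = {B0,B1}; idom=B1

Frontier:
  B1←B0: walk · to B0
  B1←B3: walk B3→B1 to B0
  B5←B1: walk · to B1
  B5←B3: walk B3 to B1
  B5←B4: walk B4→B2 to B1
  B6←B3: walk B3 to B1
  B6←B5: walk B5 to B1
  B0 → ∅
  B1 → {B1}
  B2 → {B5}
  B3 → {B1,B5,B6}
  B4 → {B5}
  B5 → {B6}
  B6 → ∅

φ for k: defs {B0,B4}
  DF⁺ = {B5,B6}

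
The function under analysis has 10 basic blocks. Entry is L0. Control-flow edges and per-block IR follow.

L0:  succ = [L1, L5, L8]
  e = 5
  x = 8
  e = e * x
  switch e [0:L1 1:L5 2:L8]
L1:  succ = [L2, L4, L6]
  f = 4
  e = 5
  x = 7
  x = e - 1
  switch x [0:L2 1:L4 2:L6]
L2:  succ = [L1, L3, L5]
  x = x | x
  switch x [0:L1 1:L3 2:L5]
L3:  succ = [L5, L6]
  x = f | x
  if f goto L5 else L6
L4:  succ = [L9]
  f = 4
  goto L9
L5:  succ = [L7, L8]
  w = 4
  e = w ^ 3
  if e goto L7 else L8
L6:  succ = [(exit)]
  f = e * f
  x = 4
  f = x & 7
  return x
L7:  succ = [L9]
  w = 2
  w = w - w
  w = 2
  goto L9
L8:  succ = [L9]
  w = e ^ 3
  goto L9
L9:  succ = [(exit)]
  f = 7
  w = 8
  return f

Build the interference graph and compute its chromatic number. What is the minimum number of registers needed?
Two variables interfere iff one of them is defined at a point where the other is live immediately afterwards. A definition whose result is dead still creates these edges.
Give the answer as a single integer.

Answer: 3

Derivation:
Block summaries:
  L0: def={e,x} ue=∅
  L1: def={e,f,x} ue=∅
  L2: def={x} ue={x}
  L3: def={x} ue={f,x}
  L4: def={f} ue=∅
  L5: def={e,w} ue=∅
  L6: def={f,x} ue={e,f}
  L7: def={w} ue=∅
  L8: def={w} ue={e}
  L9: def={f,w} ue=∅

Backward fixpoint:
  L0: in=∅ out={e}
  L1: in=∅ out={e,f,x}
  L2: in={e,f,x} out={e,f,x}
  L3: in={e,f,x} out={e,f}
  L4: in=∅ out=∅
  L5: in=∅ out={e}
  L6: in={e,f} out=∅
  L7: in=∅ out=∅
  L8: in={e} out=∅
  L9: in=∅ out=∅

Interference:
  e↔{f,x}
  f↔{e,w,x}
  w↔{f}
  x↔{e,f}

Registers:
  {e,f,x} pairwise interfere (3-clique) ⇒ χ ≥ 3
  assign e→c1 f→c0 w→c1 x→c2 — no edge inside a register ⇒ χ ≤ 3
  χ = 3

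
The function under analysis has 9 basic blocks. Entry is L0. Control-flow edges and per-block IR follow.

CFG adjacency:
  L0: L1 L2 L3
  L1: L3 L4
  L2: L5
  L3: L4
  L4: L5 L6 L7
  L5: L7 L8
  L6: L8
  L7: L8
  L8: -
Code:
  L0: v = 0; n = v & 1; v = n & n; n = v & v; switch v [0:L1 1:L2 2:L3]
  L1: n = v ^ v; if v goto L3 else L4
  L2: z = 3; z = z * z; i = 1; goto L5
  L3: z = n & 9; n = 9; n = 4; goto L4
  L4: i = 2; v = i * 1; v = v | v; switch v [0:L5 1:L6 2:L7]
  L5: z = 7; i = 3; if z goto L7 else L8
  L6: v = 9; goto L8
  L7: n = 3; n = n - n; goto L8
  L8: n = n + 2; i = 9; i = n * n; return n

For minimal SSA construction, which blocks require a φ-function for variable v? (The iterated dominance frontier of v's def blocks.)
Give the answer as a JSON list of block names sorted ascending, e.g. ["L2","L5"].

Answer: ["L5", "L7", "L8"]

Working:
idom tree: L1←L0 L2←L0 L3←L0 L4←L0 L5←L0 L6←L4 L7←L0 L8←L0
Dom at joins:
  L3: preds {L0,L1}: {L0} ∩ {L0,L1} = {L0}; idom=L0
  L4: preds {L1,L3}: {L0,L1} ∩ {L0,L3} = {L0}; idom=L0
  L5: preds {L2,L4}: {L0,L2} ∩ {L0,L4} = {L0}; idom=L0
  L7: preds {L4,L5}: {L0,L4} ∩ {L0,L5} = {L0}; idom=L0
  L8: preds {L5,L6,L7}: {L0,L5} ∩ {L0,L4,L6} ∩ {L0,L7} = {L0}; idom=L0

DF derivation:
  join L3 pred L0: · stop@L0
  join L3 pred L1: L1 stop@L0
  join L4 pred L1: L1 stop@L0
  join L4 pred L3: L3 stop@L0
  join L5 pred L2: L2 stop@L0
  join L5 pred L4: L4 stop@L0
  join L7 pred L4: L4 stop@L0
  join L7 pred L5: L5 stop@L0
  join L8 pred L5: L5 stop@L0
  join L8 pred L6: L6→L4 stop@L0
  join L8 pred L7: L7 stop@L0
  DF(L0)=∅
  DF(L1)={L3,L4}
  DF(L2)={L5}
  DF(L3)={L4}
  DF(L4)={L5,L7,L8}
  DF(L5)={L7,L8}
  DF(L6)={L8}
  DF(L7)={L8}
  DF(L8)=∅

φ for v: defs {L0,L4,L6}
  DF⁺ = {L5,L7,L8}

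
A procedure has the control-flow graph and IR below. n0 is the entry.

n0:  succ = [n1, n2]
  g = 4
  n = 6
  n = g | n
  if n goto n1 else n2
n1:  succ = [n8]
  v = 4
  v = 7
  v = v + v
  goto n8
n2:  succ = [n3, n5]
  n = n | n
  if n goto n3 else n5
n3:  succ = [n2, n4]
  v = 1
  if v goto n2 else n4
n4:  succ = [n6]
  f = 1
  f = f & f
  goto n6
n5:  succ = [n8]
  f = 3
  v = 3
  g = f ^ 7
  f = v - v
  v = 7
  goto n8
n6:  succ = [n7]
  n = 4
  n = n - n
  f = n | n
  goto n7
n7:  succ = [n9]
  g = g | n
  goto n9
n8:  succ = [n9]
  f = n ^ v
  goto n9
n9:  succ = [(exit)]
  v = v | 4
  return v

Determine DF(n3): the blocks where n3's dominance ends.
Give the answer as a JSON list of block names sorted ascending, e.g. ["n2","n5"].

Answer: ["n2", "n9"]

Analysis:
idom tree: n1←n0 n2←n0 n3←n2 n4←n3 n5←n2 n6←n4 n7←n6 n8←n0 n9←n0
Dom at joins:
  n2: preds {n0,n3}: {n0} ∩ {n0,n2,n3} = {n0}; idom=n0
  n8: preds {n1,n5}: {n0,n1} ∩ {n0,n2,n5} = {n0}; idom=n0
  n9: preds {n7,n8}: {n0,n2,n3,n4,n6,n7} ∩ {n0,n8} = {n0}; idom=n0

DF walk-up:
  join n2 pred n0: · stop@n0
  join n2 pred n3: n3→n2 stop@n0
  join n8 pred n1: n1 stop@n0
  join n8 pred n5: n5→n2 stop@n0
  join n9 pred n7: n7→n6→n4→n3→n2 stop@n0
  join n9 pred n8: n8 stop@n0
  n0 → ∅
  n1 → {n8}
  n2 → {n2,n8,n9}
  n3 → {n2,n9}
  n4 → {n9}
  n5 → {n8}
  n6 → {n9}
  n7 → {n9}
  n8 → {n9}
  n9 → ∅

DF(n3) = ["n2", "n9"]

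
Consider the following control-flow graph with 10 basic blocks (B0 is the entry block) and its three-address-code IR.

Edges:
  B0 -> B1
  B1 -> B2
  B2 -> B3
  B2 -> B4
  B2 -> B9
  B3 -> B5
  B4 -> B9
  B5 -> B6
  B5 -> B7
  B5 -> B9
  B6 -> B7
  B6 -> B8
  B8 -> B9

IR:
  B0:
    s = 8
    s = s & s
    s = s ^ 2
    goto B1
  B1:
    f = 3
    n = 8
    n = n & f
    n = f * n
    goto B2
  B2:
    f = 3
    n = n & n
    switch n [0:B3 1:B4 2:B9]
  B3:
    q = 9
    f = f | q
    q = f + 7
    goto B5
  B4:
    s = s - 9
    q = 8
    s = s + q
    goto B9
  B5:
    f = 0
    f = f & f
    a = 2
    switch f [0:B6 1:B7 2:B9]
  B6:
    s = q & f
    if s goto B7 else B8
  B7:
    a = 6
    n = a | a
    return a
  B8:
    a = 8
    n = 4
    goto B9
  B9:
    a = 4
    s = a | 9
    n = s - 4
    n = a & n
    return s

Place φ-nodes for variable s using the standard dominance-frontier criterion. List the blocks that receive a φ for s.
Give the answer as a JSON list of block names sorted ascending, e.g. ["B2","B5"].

Answer: ["B7", "B9"]

Derivation:
idom tree: B1←B0 B2←B1 B3←B2 B4←B2 B5←B3 B6←B5 B7←B5 B8←B6 B9←B2
Join-block Dom:
  B7: preds {B5,B6}: {B0,B1,B2,B3,B5} ∩ {B0,B1,B2,B3,B5,B6} = {B0,B1,B2,B3,B5}; idom=B5
  B9: preds {B2,B4,B5,B8}: {B0,B1,B2} ∩ {B0,B1,B2,B4} ∩ {B0,B1,B2,B3,B5} ∩ {B0,B1,B2,B3,B5,B6,B8} = {B0,B1,B2}; idom=B2

DF walk-up:
  join B7 pred B5: · stop@B5
  join B7 pred B6: B6 stop@B5
  join B9 pred B2: · stop@B2
  join B9 pred B4: B4 stop@B2
  join B9 pred B5: B5→B3 stop@B2
  join B9 pred B8: B8→B6→B5→B3 stop@B2
  B0: DF=∅
  B1: DF=∅
  B2: DF=∅
  B3: DF={B9}
  B4: DF={B9}
  B5: DF={B9}
  B6: DF={B7,B9}
  B7: DF=∅
  B8: DF={B9}
  B9: DF=∅

φ for s: defs {B0,B4,B6,B9}
  DF⁺ = {B7,B9}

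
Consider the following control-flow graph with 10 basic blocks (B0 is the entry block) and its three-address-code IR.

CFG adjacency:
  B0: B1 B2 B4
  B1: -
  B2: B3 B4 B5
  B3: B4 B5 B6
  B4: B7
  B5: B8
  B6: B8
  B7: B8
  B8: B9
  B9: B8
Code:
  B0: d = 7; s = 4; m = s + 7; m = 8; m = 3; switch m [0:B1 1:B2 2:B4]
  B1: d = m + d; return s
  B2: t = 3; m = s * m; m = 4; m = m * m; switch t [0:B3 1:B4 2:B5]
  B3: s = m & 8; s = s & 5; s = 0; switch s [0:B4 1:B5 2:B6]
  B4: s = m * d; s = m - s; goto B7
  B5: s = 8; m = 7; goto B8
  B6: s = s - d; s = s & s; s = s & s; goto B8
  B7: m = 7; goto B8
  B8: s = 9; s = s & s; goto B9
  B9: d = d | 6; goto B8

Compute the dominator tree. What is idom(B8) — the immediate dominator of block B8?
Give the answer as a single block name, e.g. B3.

idom tree: B1←B0 B2←B0 B3←B2 B4←B0 B5←B2 B6←B3 B7←B4 B8←B0 B9←B8
Join-block Dom:
  B4: preds {B0,B2,B3}: {B0} ∩ {B0,B2} ∩ {B0,B2,B3} = {B0}; idom=B0
  B5: preds {B2,B3}: {B0,B2} ∩ {B0,B2,B3} = {B0,B2}; idom=B2
  B8: preds {B5,B6,B7,B9}: {B0,B2,B5} ∩ {B0,B2,B3,B6} ∩ {B0,B4,B7} ∩ {B0,B8,B9} = {B0}; idom=B0

idom(B8) = B0

Answer: B0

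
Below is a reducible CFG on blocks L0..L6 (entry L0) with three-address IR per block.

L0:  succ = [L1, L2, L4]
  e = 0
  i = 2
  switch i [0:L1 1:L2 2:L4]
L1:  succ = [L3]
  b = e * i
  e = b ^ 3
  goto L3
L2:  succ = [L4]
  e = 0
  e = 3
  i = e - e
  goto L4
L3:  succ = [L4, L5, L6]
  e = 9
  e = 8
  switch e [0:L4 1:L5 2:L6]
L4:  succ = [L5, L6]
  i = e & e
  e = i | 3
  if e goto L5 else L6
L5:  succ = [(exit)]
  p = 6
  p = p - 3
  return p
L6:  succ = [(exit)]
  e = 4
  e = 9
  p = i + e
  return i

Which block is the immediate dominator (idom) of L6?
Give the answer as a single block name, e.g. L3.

idom tree: L1←L0 L2←L0 L3←L1 L4←L0 L5←L0 L6←L0
Join-block Dom:
  L4: preds {L0,L2,L3}: {L0} ∩ {L0,L2} ∩ {L0,L1,L3} = {L0}; idom=L0
  L5: preds {L3,L4}: {L0,L1,L3} ∩ {L0,L4} = {L0}; idom=L0
  L6: preds {L3,L4}: {L0,L1,L3} ∩ {L0,L4} = {L0}; idom=L0

idom(L6) = L0

Answer: L0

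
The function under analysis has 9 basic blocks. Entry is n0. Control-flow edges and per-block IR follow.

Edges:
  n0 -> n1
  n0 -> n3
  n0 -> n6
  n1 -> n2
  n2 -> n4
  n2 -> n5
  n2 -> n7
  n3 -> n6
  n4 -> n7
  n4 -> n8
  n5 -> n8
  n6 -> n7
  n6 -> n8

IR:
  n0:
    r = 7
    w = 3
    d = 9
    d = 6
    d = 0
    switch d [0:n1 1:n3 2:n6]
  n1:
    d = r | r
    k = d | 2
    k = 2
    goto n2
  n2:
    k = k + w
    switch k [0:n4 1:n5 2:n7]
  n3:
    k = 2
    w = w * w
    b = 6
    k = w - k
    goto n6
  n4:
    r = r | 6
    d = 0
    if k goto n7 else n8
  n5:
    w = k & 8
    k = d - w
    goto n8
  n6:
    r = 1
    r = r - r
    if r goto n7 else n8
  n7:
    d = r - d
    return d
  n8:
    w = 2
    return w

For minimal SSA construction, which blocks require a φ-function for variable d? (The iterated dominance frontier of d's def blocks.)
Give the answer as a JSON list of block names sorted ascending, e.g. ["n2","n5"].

Answer: ["n7", "n8"]

Working:
idom tree: n1←n0 n2←n1 n3←n0 n4←n2 n5←n2 n6←n0 n7←n0 n8←n0
Dom at joins:
  n6: preds {n0,n3}: {n0} ∩ {n0,n3} = {n0}; idom=n0
  n7: preds {n2,n4,n6}: {n0,n1,n2} ∩ {n0,n1,n2,n4} ∩ {n0,n6} = {n0}; idom=n0
  n8: preds {n4,n5,n6}: {n0,n1,n2,n4} ∩ {n0,n1,n2,n5} ∩ {n0,n6} = {n0}; idom=n0

Frontier:
  join n6 pred n0: · stop@n0
  join n6 pred n3: n3 stop@n0
  join n7 pred n2: n2→n1 stop@n0
  join n7 pred n4: n4→n2→n1 stop@n0
  join n7 pred n6: n6 stop@n0
  join n8 pred n4: n4→n2→n1 stop@n0
  join n8 pred n5: n5→n2→n1 stop@n0
  join n8 pred n6: n6 stop@n0
  n0: DF=∅
  n1: DF={n7,n8}
  n2: DF={n7,n8}
  n3: DF={n6}
  n4: DF={n7,n8}
  n5: DF={n8}
  n6: DF={n7,n8}
  n7: DF=∅
  n8: DF=∅

φ for d: defs {n0,n1,n4,n7}
  DF⁺ = {n7,n8}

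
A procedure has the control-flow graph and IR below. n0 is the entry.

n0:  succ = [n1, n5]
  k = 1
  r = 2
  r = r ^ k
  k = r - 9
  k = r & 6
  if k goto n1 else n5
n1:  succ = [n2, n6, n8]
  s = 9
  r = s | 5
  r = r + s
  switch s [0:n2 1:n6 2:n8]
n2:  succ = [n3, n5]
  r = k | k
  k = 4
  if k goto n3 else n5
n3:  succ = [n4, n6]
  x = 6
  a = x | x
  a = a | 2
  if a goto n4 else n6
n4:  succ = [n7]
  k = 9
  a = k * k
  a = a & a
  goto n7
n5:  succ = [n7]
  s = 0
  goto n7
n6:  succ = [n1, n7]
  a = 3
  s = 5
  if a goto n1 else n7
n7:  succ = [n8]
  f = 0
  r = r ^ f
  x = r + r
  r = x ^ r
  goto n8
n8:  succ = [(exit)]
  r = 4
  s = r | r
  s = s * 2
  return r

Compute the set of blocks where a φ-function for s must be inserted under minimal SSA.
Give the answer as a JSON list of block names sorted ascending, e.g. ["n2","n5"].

Answer: ["n1", "n5", "n7", "n8"]

Analysis:
idom tree: n1←n0 n2←n1 n3←n2 n4←n3 n5←n0 n6←n1 n7←n0 n8←n0
Dom at joins:
  n1: preds {n0,n6}: {n0} ∩ {n0,n1,n6} = {n0}; idom=n0
  n5: preds {n0,n2}: {n0} ∩ {n0,n1,n2} = {n0}; idom=n0
  n6: preds {n1,n3}: {n0,n1} ∩ {n0,n1,n2,n3} = {n0,n1}; idom=n1
  n7: preds {n4,n5,n6}: {n0,n1,n2,n3,n4} ∩ {n0,n5} ∩ {n0,n1,n6} = {n0}; idom=n0
  n8: preds {n1,n7}: {n0,n1} ∩ {n0,n7} = {n0}; idom=n0

Frontier:
  n1←n0: walk · to n0
  n1←n6: walk n6→n1 to n0
  n5←n0: walk · to n0
  n5←n2: walk n2→n1 to n0
  n6←n1: walk · to n1
  n6←n3: walk n3→n2 to n1
  n7←n4: walk n4→n3→n2→n1 to n0
  n7←n5: walk n5 to n0
  n7←n6: walk n6→n1 to n0
  n8←n1: walk n1 to n0
  n8←n7: walk n7 to n0
  n0 → ∅
  n1 → {n1,n5,n7,n8}
  n2 → {n5,n6,n7}
  n3 → {n6,n7}
  n4 → {n7}
  n5 → {n7}
  n6 → {n1,n7}
  n7 → {n8}
  n8 → ∅

φ for s: defs {n1,n5,n6,n8}
  DF⁺ = {n1,n5,n7,n8}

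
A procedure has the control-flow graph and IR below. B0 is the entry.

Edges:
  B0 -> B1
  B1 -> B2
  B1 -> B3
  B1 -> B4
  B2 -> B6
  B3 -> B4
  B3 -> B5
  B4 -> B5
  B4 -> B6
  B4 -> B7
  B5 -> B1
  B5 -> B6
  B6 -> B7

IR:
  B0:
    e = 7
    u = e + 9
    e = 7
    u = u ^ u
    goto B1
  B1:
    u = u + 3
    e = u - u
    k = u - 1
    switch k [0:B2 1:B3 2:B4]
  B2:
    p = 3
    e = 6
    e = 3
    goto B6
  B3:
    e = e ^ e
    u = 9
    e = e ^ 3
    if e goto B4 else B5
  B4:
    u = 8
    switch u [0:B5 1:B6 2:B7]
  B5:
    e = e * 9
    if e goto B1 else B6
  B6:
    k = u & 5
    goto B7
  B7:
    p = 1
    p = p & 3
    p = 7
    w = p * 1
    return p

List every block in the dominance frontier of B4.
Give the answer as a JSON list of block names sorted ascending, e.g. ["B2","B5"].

idom tree: B1←B0 B2←B1 B3←B1 B4←B1 B5←B1 B6←B1 B7←B1
Dom at joins:
  B1: preds {B0,B5}: {B0} ∩ {B0,B1,B5} = {B0}; idom=B0
  B4: preds {B1,B3}: {B0,B1} ∩ {B0,B1,B3} = {B0,B1}; idom=B1
  B5: preds {B3,B4}: {B0,B1,B3} ∩ {B0,B1,B4} = {B0,B1}; idom=B1
  B6: preds {B2,B4,B5}: {B0,B1,B2} ∩ {B0,B1,B4} ∩ {B0,B1,B5} = {B0,B1}; idom=B1
  B7: preds {B4,B6}: {B0,B1,B4} ∩ {B0,B1,B6} = {B0,B1}; idom=B1

DF walk-up:
  join B1 pred B0: · stop@B0
  join B1 pred B5: B5→B1 stop@B0
  join B4 pred B1: · stop@B1
  join B4 pred B3: B3 stop@B1
  join B5 pred B3: B3 stop@B1
  join B5 pred B4: B4 stop@B1
  join B6 pred B2: B2 stop@B1
  join B6 pred B4: B4 stop@B1
  join B6 pred B5: B5 stop@B1
  join B7 pred B4: B4 stop@B1
  join B7 pred B6: B6 stop@B1
  B0 → ∅
  B1 → {B1}
  B2 → {B6}
  B3 → {B4,B5}
  B4 → {B5,B6,B7}
  B5 → {B1,B6}
  B6 → {B7}
  B7 → ∅

DF(B4) = ["B5", "B6", "B7"]

Answer: ["B5", "B6", "B7"]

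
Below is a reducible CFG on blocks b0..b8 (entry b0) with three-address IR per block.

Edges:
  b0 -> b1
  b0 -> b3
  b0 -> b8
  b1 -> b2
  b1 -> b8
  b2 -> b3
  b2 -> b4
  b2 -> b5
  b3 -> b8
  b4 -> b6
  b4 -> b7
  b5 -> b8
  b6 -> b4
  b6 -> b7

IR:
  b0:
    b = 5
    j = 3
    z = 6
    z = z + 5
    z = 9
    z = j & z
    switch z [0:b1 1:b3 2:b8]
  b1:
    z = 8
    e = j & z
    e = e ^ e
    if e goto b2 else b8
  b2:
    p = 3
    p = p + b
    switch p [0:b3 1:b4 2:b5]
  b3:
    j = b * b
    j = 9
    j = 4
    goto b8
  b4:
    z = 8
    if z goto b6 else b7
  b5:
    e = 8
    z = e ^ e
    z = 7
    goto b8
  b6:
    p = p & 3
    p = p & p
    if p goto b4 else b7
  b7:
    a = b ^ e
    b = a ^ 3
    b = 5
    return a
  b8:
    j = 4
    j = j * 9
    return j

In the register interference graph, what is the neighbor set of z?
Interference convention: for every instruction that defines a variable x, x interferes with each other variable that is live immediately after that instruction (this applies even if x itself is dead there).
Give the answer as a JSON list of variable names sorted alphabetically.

Answer: ["b", "e", "j", "p"]

Working:
def/use:
  b0 def {b,j,z} use ∅
  b1 def {e,z} use {j}
  b2 def {p} use {b}
  b3 def {j} use {b}
  b4 def {z} use ∅
  b5 def {e,z} use ∅
  b6 def {p} use {p}
  b7 def {a,b} use {b,e}
  b8 def {j} use ∅

Live sets:
  live b0: ∅→{b,j}
  live b1: {b,j}→{b,e}
  live b2: {b,e}→{b,e,p}
  live b3: {b}→∅
  live b4: {b,e,p}→{b,e,p}
  live b5: ∅→∅
  live b6: {b,e,p}→{b,e,p}
  live b7: {b,e}→∅
  live b8: ∅→∅

Interfere edges:
  a — {b}
  b — {a,e,j,p,z}
  e — {b,p,z}
  j — {b,z}
  p — {b,e,z}
  z — {b,e,j,p}

N(z) = ["b", "e", "j", "p"]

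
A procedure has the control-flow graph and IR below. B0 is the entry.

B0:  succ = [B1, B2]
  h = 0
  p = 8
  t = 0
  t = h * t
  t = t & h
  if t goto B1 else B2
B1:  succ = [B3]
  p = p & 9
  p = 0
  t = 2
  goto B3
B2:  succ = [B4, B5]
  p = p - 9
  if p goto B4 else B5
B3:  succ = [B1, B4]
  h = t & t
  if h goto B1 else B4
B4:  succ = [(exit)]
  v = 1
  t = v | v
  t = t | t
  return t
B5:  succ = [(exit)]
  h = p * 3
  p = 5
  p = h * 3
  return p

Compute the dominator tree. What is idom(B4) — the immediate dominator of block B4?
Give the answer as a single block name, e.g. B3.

Answer: B0

Derivation:
idom tree: B1←B0 B2←B0 B3←B1 B4←B0 B5←B2
Dom∩ at merges:
  B1: preds {B0,B3}: {B0} ∩ {B0,B1,B3} = {B0}; idom=B0
  B4: preds {B2,B3}: {B0,B2} ∩ {B0,B1,B3} = {B0}; idom=B0

idom(B4) = B0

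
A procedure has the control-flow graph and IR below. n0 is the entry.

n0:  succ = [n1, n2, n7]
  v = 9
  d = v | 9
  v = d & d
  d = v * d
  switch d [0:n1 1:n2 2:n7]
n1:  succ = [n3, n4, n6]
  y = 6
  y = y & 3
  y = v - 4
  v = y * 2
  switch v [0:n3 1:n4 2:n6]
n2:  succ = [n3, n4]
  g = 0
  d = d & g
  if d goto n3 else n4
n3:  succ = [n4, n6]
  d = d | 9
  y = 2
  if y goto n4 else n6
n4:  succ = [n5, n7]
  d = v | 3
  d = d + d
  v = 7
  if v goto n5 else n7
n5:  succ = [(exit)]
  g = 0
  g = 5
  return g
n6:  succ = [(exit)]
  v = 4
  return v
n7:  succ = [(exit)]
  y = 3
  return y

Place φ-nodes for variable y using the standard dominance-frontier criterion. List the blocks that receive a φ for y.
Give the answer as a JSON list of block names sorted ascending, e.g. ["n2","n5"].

idom tree: n1←n0 n2←n0 n3←n0 n4←n0 n5←n4 n6←n0 n7←n0
Join-block Dom:
  n3: preds {n1,n2}: {n0,n1} ∩ {n0,n2} = {n0}; idom=n0
  n4: preds {n1,n2,n3}: {n0,n1} ∩ {n0,n2} ∩ {n0,n3} = {n0}; idom=n0
  n6: preds {n1,n3}: {n0,n1} ∩ {n0,n3} = {n0}; idom=n0
  n7: preds {n0,n4}: {n0} ∩ {n0,n4} = {n0}; idom=n0

Frontier:
  join n3 pred n1: n1 stop@n0
  join n3 pred n2: n2 stop@n0
  join n4 pred n1: n1 stop@n0
  join n4 pred n2: n2 stop@n0
  join n4 pred n3: n3 stop@n0
  join n6 pred n1: n1 stop@n0
  join n6 pred n3: n3 stop@n0
  join n7 pred n0: · stop@n0
  join n7 pred n4: n4 stop@n0
  n0 → ∅
  n1 → {n3,n4,n6}
  n2 → {n3,n4}
  n3 → {n4,n6}
  n4 → {n7}
  n5 → ∅
  n6 → ∅
  n7 → ∅

φ for y: defs {n1,n3,n7}
  DF⁺ = {n3,n4,n6,n7}

Answer: ["n3", "n4", "n6", "n7"]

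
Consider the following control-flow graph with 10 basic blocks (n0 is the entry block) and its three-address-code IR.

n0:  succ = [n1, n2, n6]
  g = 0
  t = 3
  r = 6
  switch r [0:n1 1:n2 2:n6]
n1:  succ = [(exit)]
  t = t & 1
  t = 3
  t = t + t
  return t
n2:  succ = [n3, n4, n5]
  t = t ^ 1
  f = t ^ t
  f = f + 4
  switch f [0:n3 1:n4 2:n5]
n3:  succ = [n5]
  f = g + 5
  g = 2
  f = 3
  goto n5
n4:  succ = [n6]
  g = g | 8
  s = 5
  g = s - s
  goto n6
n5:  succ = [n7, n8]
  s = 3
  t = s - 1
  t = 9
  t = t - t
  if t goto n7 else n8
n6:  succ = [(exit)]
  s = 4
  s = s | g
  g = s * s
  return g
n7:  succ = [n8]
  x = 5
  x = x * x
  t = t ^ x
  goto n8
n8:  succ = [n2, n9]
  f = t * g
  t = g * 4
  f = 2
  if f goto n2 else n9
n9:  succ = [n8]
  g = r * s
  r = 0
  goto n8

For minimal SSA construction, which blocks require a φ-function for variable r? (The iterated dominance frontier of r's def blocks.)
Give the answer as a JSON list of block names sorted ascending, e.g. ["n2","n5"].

Answer: ["n2", "n6", "n8"]

Analysis:
idom tree: n1←n0 n2←n0 n3←n2 n4←n2 n5←n2 n6←n0 n7←n5 n8←n5 n9←n8
Dom∩ at merges:
  n2: preds {n0,n8}: {n0} ∩ {n0,n2,n5,n8} = {n0}; idom=n0
  n5: preds {n2,n3}: {n0,n2} ∩ {n0,n2,n3} = {n0,n2}; idom=n2
  n6: preds {n0,n4}: {n0} ∩ {n0,n2,n4} = {n0}; idom=n0
  n8: preds {n5,n7,n9}: {n0,n2,n5} ∩ {n0,n2,n5,n7} ∩ {n0,n2,n5,n8,n9} = {n0,n2,n5}; idom=n5

DF derivation:
  n2←n0: walk · to n0
  n2←n8: walk n8→n5→n2 to n0
  n5←n2: walk · to n2
  n5←n3: walk n3 to n2
  n6←n0: walk · to n0
  n6←n4: walk n4→n2 to n0
  n8←n5: walk · to n5
  n8←n7: walk n7 to n5
  n8←n9: walk n9→n8 to n5
  DF(n0)=∅
  DF(n1)=∅
  DF(n2)={n2,n6}
  DF(n3)={n5}
  DF(n4)={n6}
  DF(n5)={n2}
  DF(n6)=∅
  DF(n7)={n8}
  DF(n8)={n2,n8}
  DF(n9)={n8}

φ for r: defs {n0,n9}
  DF⁺ = {n2,n6,n8}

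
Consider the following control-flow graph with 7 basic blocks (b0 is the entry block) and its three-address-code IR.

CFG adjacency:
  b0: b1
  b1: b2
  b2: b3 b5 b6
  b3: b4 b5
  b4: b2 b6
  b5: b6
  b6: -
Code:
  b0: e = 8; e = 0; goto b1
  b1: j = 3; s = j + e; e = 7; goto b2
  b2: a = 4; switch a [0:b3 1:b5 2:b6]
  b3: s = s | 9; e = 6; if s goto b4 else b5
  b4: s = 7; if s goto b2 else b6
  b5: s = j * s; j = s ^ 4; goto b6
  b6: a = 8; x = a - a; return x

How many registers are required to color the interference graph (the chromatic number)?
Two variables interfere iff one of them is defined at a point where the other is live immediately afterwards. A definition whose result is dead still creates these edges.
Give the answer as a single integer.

Per-block:
  b0 def {e} use ∅
  b1 def {e,j,s} use {e}
  b2 def {a} use ∅
  b3 def {e,s} use {s}
  b4 def {s} use ∅
  b5 def {j,s} use {j,s}
  b6 def {a,x} use ∅

Liveness:
  live b0: ∅→{e}
  live b1: {e}→{j,s}
  live b2: {j,s}→{j,s}
  live b3: {j,s}→{j,s}
  live b4: {j}→{j,s}
  live b5: {j,s}→∅
  live b6: ∅→∅

Interference:
  a: {j,s}
  e: {j,s}
  j: {a,e,s}
  s: {a,e,j}
  x: ∅

Registers:
  clique {a,j,s} ⇒ need ≥ 3
  3-colouring: R0={j,x}  R1={s}  R2={a,e}
  χ = 3

Answer: 3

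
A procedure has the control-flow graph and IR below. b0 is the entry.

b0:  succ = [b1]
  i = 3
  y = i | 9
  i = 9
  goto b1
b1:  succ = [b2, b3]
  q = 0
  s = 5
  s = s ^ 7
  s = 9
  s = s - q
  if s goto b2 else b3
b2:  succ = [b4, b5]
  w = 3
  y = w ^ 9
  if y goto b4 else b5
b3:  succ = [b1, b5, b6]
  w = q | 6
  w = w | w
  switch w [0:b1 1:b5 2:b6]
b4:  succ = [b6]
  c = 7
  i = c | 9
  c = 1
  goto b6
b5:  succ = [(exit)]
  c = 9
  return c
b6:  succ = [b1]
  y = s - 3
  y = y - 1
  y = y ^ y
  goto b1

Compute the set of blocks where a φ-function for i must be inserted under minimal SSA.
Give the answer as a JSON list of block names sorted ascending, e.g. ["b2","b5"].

idom tree: b1←b0 b2←b1 b3←b1 b4←b2 b5←b1 b6←b1
Dom at joins:
  b1: preds {b0,b3,b6}: {b0} ∩ {b0,b1,b3} ∩ {b0,b1,b6} = {b0}; idom=b0
  b5: preds {b2,b3}: {b0,b1,b2} ∩ {b0,b1,b3} = {b0,b1}; idom=b1
  b6: preds {b3,b4}: {b0,b1,b3} ∩ {b0,b1,b2,b4} = {b0,b1}; idom=b1

Frontier:
  b1←b0: walk · to b0
  b1←b3: walk b3→b1 to b0
  b1←b6: walk b6→b1 to b0
  b5←b2: walk b2 to b1
  b5←b3: walk b3 to b1
  b6←b3: walk b3 to b1
  b6←b4: walk b4→b2 to b1
  DF(b0)=∅
  DF(b1)={b1}
  DF(b2)={b5,b6}
  DF(b3)={b1,b5,b6}
  DF(b4)={b6}
  DF(b5)=∅
  DF(b6)={b1}

φ for i: defs {b0,b4}
  DF⁺ = {b1,b6}

Answer: ["b1", "b6"]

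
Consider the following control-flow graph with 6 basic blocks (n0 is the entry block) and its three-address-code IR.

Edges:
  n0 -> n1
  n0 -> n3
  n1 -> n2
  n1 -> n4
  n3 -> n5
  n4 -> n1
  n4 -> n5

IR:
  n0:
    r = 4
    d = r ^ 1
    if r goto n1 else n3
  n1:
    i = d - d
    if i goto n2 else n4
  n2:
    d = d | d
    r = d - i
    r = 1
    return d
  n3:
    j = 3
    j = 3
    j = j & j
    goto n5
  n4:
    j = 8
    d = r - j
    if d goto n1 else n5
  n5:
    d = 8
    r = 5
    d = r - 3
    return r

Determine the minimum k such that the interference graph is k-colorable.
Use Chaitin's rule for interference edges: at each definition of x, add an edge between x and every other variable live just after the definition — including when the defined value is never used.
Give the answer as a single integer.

def/use:
  n0: def={d,r} ue=∅
  n1: def={i} ue={d}
  n2: def={d,r} ue={d,i}
  n3: def={j} ue=∅
  n4: def={d,j} ue={r}
  n5: def={d,r} ue=∅

Backward fixpoint:
  n0: in=∅ out={d,r}
  n1: in={d,r} out={d,i,r}
  n2: in={d,i} out=∅
  n3: in=∅ out=∅
  n4: in={r} out={d,r}
  n5: in=∅ out=∅

Conflict graph:
  d — {i,r}
  i — {d,r}
  j — {r}
  r — {d,i,j}

Colouring:
  clique {d,i,r} ⇒ need ≥ 3
  assign d→r1 i→r2 j→r1 r→r0 — no edge inside a register ⇒ χ ≤ 3
  χ = 3

Answer: 3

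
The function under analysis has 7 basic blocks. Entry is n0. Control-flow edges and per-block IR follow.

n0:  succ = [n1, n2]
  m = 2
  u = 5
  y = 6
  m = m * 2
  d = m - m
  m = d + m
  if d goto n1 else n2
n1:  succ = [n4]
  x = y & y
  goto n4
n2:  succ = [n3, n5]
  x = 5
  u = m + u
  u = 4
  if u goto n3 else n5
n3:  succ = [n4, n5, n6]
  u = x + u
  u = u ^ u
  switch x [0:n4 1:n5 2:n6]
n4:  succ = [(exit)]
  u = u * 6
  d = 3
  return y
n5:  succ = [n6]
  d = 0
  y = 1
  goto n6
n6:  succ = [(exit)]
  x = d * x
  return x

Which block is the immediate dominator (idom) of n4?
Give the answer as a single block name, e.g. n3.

Answer: n0

Derivation:
idom tree: n1←n0 n2←n0 n3←n2 n4←n0 n5←n2 n6←n2
Dom∩ at merges:
  n4: preds {n1,n3}: {n0,n1} ∩ {n0,n2,n3} = {n0}; idom=n0
  n5: preds {n2,n3}: {n0,n2} ∩ {n0,n2,n3} = {n0,n2}; idom=n2
  n6: preds {n3,n5}: {n0,n2,n3} ∩ {n0,n2,n5} = {n0,n2}; idom=n2

idom(n4) = n0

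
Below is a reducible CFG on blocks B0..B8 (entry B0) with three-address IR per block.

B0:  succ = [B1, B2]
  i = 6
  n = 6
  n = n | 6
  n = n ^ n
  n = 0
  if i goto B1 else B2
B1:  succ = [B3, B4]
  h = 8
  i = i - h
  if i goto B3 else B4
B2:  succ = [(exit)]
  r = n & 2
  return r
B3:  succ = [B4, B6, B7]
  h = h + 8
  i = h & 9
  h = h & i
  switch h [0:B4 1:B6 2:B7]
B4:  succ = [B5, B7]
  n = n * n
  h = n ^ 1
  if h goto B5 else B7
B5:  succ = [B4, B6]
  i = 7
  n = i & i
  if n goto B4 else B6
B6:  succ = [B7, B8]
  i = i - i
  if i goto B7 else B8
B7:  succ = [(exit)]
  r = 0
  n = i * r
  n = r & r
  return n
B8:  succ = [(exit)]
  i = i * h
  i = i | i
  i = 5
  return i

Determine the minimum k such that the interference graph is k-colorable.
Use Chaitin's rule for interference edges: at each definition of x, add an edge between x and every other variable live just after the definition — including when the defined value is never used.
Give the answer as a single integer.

Per-block:
  B0: def={i,n} ue=∅
  B1: def={h,i} ue={i}
  B2: def={r} ue={n}
  B3: def={h,i} ue={h}
  B4: def={h,n} ue={n}
  B5: def={i,n} ue=∅
  B6: def={i} ue={i}
  B7: def={n,r} ue={i}
  B8: def={i} ue={h,i}

Live sets:
  B0: in=∅ out={i,n}
  B1: in={i,n} out={h,i,n}
  B2: in={n} out=∅
  B3: in={h,n} out={h,i,n}
  B4: in={i,n} out={h,i}
  B5: in={h} out={h,i,n}
  B6: in={h,i} out={h,i}
  B7: in={i} out=∅
  B8: in={h,i} out=∅

Interference:
  h↔{i,n}
  i↔{h,n,r}
  n↔{h,i,r}
  r↔{i,n}

Registers:
  clique {h,i,n} ⇒ need ≥ 3
  3-colouring: c0={i}  c1={n}  c2={h,r}
  χ = 3

Answer: 3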